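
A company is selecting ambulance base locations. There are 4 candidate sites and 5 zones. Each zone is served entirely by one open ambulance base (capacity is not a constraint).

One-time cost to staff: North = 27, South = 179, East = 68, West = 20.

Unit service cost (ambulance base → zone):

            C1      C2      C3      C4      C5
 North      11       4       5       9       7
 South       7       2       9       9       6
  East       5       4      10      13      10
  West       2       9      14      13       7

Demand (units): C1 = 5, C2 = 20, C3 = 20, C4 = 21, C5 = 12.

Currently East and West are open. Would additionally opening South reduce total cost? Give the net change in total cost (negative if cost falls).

Current service cost with {East, West}: 647.
Adding South: each zone re-picks its cheapest; new service cost 491, saving 156.
Extra fixed cost: 179. Net change = 179 − 156 = 23.
(Totals: 735 → 758.)

No — net change +23 (cost rises by 23).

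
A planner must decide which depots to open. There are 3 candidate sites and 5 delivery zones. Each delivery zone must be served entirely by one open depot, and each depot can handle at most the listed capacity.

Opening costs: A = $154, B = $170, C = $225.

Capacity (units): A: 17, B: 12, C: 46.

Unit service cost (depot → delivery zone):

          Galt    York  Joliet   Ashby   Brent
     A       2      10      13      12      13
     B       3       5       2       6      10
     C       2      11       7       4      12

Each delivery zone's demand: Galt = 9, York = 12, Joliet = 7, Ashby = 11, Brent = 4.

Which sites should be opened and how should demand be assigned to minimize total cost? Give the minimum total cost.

Minimum total cost: 516

Open {C}: Galt→C 2·9=18, York→C 11·12=132, Joliet→C 7·7=49, Ashby→C 4·11=44, Brent→C 12·4=48.
Loads: C carries 43/46. Service 291; fixed 225; total 516.
Next best feasible plan costs 614.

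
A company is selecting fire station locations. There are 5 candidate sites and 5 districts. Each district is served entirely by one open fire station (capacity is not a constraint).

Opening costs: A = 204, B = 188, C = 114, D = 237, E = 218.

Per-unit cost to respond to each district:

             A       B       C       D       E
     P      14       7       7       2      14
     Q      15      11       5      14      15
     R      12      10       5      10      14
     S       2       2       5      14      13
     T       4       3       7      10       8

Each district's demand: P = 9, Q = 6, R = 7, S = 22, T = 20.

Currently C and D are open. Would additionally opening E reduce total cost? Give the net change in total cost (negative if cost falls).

Current service cost with {C, D}: 333.
Adding E: each district re-picks its cheapest; new service cost 333, saving 0.
Extra fixed cost: 218. Net change = 218 − 0 = 218.
(Totals: 684 → 902.)

No — net change +218 (cost rises by 218).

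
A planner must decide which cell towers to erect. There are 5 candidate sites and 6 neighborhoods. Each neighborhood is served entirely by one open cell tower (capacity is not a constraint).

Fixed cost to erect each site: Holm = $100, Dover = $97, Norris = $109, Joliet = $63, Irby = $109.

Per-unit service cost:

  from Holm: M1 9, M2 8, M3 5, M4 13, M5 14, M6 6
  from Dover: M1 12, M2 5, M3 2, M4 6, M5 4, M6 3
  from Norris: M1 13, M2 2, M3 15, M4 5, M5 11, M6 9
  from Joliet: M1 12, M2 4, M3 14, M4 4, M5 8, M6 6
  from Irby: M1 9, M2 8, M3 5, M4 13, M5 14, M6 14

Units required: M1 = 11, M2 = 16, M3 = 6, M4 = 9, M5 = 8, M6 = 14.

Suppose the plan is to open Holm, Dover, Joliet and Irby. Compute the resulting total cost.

Each neighborhood is assigned to its cheapest site among the open ones.
{Holm, Dover, Joliet, Irby}: M1→Holm 9·11=99, M2→Joliet 4·16=64, M3→Dover 2·6=12, M4→Joliet 4·9=36, M5→Dover 4·8=32, M6→Dover 3·14=42. Service 285; fixed 369; total 654.

Total cost: 654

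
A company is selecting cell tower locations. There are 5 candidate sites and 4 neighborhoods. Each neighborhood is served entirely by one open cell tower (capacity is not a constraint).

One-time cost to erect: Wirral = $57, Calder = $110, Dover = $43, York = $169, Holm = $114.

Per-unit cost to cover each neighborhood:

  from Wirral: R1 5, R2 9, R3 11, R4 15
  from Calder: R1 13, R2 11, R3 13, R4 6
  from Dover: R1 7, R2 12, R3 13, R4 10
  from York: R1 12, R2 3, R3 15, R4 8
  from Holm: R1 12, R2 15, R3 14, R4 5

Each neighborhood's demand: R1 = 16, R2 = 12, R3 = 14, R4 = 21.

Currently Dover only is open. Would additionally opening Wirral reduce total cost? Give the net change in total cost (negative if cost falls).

Current service cost with {Dover}: 648.
Adding Wirral: each neighborhood re-picks its cheapest; new service cost 552, saving 96.
Extra fixed cost: 57. Net change = 57 − 96 = -39.
(Totals: 691 → 652.)

Yes — net change −39 (cost falls by 39).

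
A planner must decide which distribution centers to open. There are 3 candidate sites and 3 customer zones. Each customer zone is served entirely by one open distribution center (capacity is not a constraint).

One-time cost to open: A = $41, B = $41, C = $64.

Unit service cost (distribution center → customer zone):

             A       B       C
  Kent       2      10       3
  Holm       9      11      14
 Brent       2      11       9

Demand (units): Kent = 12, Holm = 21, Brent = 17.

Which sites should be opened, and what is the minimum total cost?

Open A only; minimum total cost 288.

For any fixed open set, each customer zone goes to its cheapest open site; total = fixed + service.
{A}: Kent→A 2·12=24, Holm→A 9·21=189, Brent→A 2·17=34. Service 247; fixed 41; total 288.
{A, B}: service 247 + fixed 82 = 329
{A, C}: service 247 + fixed 105 = 352
{A, B, C}: service 247 + fixed 146 = 393
No other subset beats 288.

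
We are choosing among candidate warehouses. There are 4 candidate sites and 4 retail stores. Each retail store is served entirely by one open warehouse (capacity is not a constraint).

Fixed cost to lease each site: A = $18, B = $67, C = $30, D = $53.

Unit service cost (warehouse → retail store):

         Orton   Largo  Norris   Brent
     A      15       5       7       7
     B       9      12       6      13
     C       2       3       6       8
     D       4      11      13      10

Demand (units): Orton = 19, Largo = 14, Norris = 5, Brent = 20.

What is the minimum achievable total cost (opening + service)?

Minimum total cost: 298

For any fixed open set, each retail store goes to its cheapest open site; total = fixed + service.
{A, C}: Orton→C 2·19=38, Largo→C 3·14=42, Norris→C 6·5=30, Brent→A 7·20=140. Service 250; fixed 48; total 298.
{C}: service 270 + fixed 30 = 300
{A, C, D}: service 250 + fixed 101 = 351
{A, B, C, D}: Orton→C 2·19=38, Largo→C 3·14=42, Norris→B 6·5=30, Brent→A 7·20=140. Service 250; fixed 168; total 418.
No other subset beats 298.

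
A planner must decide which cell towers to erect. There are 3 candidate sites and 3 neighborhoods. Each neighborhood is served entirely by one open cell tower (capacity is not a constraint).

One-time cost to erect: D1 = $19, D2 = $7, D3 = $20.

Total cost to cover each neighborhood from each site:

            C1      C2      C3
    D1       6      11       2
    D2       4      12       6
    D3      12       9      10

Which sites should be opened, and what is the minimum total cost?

For any fixed open set, each neighborhood goes to its cheapest open site; total = fixed + service.
{D2}: C1→D2 4, C2→D2 12, C3→D2 6. Service 22; fixed 7; total 29.
{D1}: service 19 + fixed 19 = 38
{D1, D2}: service 17 + fixed 26 = 43
{D1, D2, D3}: C1→D2 4, C2→D3 9, C3→D1 2. Service 15; fixed 46; total 61.
No other subset beats 29.

Open D2 only; minimum total cost 29.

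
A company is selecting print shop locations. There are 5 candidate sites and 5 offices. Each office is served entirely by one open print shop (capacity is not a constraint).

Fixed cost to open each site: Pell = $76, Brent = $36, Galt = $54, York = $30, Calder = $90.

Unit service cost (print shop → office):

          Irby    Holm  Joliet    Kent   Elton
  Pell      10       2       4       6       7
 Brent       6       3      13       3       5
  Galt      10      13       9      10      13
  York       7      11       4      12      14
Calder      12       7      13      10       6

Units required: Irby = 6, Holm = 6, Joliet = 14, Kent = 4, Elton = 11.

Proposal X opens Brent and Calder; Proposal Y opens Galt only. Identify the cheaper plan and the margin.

Proposal X is cheaper by 72.

Proposal X: {Brent, Calder}: Irby→Brent 6·6=36, Holm→Brent 3·6=18, Joliet→Brent 13·14=182, Kent→Brent 3·4=12, Elton→Brent 5·11=55. Service 303; fixed 126; total 429.
Proposal Y: {Galt}: Irby→Galt 10·6=60, Holm→Galt 13·6=78, Joliet→Galt 9·14=126, Kent→Galt 10·4=40, Elton→Galt 13·11=143. Service 447; fixed 54; total 501.
Difference: |429 − 501| = 72.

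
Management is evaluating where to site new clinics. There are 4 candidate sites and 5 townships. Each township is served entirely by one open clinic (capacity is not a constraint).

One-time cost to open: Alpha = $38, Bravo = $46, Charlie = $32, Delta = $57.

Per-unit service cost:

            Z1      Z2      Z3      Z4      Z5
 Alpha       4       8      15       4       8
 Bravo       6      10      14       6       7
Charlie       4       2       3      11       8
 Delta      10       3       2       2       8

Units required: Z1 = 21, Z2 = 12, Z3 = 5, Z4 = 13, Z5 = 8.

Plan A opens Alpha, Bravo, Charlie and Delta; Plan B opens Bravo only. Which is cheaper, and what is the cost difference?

Plan A: {Alpha, Bravo, Charlie, Delta}: Z1→Alpha 4·21=84, Z2→Charlie 2·12=24, Z3→Delta 2·5=10, Z4→Delta 2·13=26, Z5→Bravo 7·8=56. Service 200; fixed 173; total 373.
Plan B: {Bravo}: Z1→Bravo 6·21=126, Z2→Bravo 10·12=120, Z3→Bravo 14·5=70, Z4→Bravo 6·13=78, Z5→Bravo 7·8=56. Service 450; fixed 46; total 496.
Difference: |373 − 496| = 123.

Plan A is cheaper by 123.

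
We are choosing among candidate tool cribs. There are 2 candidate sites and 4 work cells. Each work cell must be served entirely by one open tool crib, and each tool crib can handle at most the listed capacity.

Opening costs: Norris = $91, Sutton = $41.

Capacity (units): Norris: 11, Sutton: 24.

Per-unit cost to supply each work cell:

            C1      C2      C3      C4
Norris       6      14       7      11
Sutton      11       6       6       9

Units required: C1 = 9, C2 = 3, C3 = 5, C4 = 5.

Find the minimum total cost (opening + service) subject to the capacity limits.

Open {Sutton}: C1→Sutton 11·9=99, C2→Sutton 6·3=18, C3→Sutton 6·5=30, C4→Sutton 9·5=45.
Loads: Sutton carries 22/24. Service 192; fixed 41; total 233.
Next best feasible plan costs 279.

Minimum total cost: 233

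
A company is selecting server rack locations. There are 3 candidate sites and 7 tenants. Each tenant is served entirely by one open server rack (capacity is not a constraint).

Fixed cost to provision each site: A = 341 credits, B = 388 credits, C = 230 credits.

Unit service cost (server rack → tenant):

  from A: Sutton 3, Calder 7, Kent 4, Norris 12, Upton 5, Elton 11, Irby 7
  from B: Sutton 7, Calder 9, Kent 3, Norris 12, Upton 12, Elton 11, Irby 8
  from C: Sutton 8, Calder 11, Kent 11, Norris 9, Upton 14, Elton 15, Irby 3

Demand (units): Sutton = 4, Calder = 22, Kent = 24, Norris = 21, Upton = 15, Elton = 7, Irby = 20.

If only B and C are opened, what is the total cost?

Total cost: 1422

Each tenant is assigned to its cheapest site among the open ones.
{B, C}: Sutton→B 7·4=28, Calder→B 9·22=198, Kent→B 3·24=72, Norris→C 9·21=189, Upton→B 12·15=180, Elton→B 11·7=77, Irby→C 3·20=60. Service 804; fixed 618; total 1422.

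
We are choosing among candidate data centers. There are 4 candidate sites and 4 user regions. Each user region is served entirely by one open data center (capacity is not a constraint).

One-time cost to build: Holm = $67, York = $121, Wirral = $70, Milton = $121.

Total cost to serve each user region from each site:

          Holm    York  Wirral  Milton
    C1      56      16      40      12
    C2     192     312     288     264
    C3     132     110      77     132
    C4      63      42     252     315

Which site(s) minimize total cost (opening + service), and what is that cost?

Open Holm and Wirral; minimum total cost 509.

For any fixed open set, each user region goes to its cheapest open site; total = fixed + service.
{Holm, Wirral}: C1→Wirral 40, C2→Holm 192, C3→Wirral 77, C4→Holm 63. Service 372; fixed 137; total 509.
{Holm}: C1→Holm 56, C2→Holm 192, C3→Holm 132, C4→Holm 63. Service 443; fixed 67; total 510.
{Holm, York}: C1→York 16, C2→Holm 192, C3→York 110, C4→York 42. Service 360; fixed 188; total 548.
{Holm, York, Wirral, Milton}: C1→Milton 12, C2→Holm 192, C3→Wirral 77, C4→York 42. Service 323; fixed 379; total 702.
No other subset beats 509.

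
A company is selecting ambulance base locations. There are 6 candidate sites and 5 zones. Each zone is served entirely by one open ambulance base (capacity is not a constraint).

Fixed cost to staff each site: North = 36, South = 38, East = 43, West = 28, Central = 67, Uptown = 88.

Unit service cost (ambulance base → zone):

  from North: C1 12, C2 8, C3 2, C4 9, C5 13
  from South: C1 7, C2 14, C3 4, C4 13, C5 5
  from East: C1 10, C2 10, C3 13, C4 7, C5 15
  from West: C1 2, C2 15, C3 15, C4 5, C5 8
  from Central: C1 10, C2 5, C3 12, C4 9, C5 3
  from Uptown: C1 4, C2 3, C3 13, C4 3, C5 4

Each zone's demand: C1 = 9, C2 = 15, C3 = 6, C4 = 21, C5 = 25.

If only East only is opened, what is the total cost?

Total cost: 883

Each zone is assigned to its cheapest site among the open ones.
{East}: C1→East 10·9=90, C2→East 10·15=150, C3→East 13·6=78, C4→East 7·21=147, C5→East 15·25=375. Service 840; fixed 43; total 883.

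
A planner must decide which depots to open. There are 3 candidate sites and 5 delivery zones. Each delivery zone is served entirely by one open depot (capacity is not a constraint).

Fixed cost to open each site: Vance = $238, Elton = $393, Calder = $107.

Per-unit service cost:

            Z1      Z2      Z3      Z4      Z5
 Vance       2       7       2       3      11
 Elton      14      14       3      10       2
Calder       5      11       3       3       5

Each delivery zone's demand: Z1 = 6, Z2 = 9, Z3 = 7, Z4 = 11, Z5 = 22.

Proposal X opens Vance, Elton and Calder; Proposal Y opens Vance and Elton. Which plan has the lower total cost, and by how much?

Proposal X: {Vance, Elton, Calder}: Z1→Vance 2·6=12, Z2→Vance 7·9=63, Z3→Vance 2·7=14, Z4→Vance 3·11=33, Z5→Elton 2·22=44. Service 166; fixed 738; total 904.
Proposal Y: {Vance, Elton}: Z1→Vance 2·6=12, Z2→Vance 7·9=63, Z3→Vance 2·7=14, Z4→Vance 3·11=33, Z5→Elton 2·22=44. Service 166; fixed 631; total 797.
Difference: |904 − 797| = 107.

Proposal Y is cheaper by 107.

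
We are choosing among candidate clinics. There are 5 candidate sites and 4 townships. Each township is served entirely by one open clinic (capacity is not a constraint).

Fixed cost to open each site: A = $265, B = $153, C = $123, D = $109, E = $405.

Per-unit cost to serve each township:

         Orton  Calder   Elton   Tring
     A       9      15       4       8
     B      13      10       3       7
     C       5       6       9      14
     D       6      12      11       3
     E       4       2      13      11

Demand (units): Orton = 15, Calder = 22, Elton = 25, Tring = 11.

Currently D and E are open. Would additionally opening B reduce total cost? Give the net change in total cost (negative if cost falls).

Yes — net change −47 (cost falls by 47).

Current service cost with {D, E}: 412.
Adding B: each township re-picks its cheapest; new service cost 212, saving 200.
Extra fixed cost: 153. Net change = 153 − 200 = -47.
(Totals: 926 → 879.)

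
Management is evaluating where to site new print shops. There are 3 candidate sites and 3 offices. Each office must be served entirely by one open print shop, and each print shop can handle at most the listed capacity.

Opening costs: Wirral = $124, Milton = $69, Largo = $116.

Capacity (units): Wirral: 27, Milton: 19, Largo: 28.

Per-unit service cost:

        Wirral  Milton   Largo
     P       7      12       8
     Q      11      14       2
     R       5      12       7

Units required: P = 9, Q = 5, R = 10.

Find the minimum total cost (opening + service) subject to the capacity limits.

Open {Largo}: P→Largo 8·9=72, Q→Largo 2·5=10, R→Largo 7·10=70.
Loads: Largo carries 24/28. Service 152; fixed 116; total 268.
Next best feasible plan costs 292.

Minimum total cost: 268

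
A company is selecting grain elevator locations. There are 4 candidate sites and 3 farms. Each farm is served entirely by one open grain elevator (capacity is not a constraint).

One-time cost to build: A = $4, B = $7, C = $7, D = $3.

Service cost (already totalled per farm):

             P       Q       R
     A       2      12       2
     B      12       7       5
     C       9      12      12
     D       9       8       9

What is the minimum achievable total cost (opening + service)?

For any fixed open set, each farm goes to its cheapest open site; total = fixed + service.
{A, D}: P→A 2, Q→D 8, R→A 2. Service 12; fixed 7; total 19.
{A}: service 16 + fixed 4 = 20
{A, B}: service 11 + fixed 11 = 22
{A, B, C, D}: service 11 + fixed 21 = 32
No other subset beats 19.

Minimum total cost: 19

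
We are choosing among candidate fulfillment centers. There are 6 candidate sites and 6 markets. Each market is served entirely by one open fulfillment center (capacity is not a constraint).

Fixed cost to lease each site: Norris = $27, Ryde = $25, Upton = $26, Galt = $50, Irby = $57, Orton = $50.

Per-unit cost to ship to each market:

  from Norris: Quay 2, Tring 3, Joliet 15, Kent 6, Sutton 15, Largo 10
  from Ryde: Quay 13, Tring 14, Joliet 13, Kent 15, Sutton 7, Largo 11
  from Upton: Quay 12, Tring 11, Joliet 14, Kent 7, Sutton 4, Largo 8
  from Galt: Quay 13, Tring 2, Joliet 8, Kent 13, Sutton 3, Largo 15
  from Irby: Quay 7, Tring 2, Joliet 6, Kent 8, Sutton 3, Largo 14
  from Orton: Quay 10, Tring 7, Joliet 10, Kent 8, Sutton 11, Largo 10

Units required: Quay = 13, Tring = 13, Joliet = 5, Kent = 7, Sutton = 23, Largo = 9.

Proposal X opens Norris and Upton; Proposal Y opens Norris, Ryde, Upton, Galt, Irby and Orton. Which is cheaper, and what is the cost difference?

Proposal X: {Norris, Upton}: Quay→Norris 2·13=26, Tring→Norris 3·13=39, Joliet→Upton 14·5=70, Kent→Norris 6·7=42, Sutton→Upton 4·23=92, Largo→Upton 8·9=72. Service 341; fixed 53; total 394.
Proposal Y: {Norris, Ryde, Upton, Galt, Irby, Orton}: Quay→Norris 2·13=26, Tring→Galt 2·13=26, Joliet→Irby 6·5=30, Kent→Norris 6·7=42, Sutton→Galt 3·23=69, Largo→Upton 8·9=72. Service 265; fixed 235; total 500.
Difference: |394 − 500| = 106.

Proposal X is cheaper by 106.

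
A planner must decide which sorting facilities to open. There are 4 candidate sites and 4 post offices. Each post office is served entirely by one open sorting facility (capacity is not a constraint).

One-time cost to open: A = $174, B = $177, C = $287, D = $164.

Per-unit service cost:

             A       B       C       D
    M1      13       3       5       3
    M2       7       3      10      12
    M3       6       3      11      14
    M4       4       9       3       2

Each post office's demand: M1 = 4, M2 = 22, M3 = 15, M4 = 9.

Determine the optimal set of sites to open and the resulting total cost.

Open B only; minimum total cost 381.

For any fixed open set, each post office goes to its cheapest open site; total = fixed + service.
{B}: M1→B 3·4=12, M2→B 3·22=66, M3→B 3·15=45, M4→B 9·9=81. Service 204; fixed 177; total 381.
{B, D}: M1→B 3·4=12, M2→B 3·22=66, M3→B 3·15=45, M4→D 2·9=18. Service 141; fixed 341; total 482.
{A}: M1→A 13·4=52, M2→A 7·22=154, M3→A 6·15=90, M4→A 4·9=36. Service 332; fixed 174; total 506.
{A, B, C, D}: M1→B 3·4=12, M2→B 3·22=66, M3→B 3·15=45, M4→D 2·9=18. Service 141; fixed 802; total 943.
(All 15 nonempty subsets were checked; B only is lowest.)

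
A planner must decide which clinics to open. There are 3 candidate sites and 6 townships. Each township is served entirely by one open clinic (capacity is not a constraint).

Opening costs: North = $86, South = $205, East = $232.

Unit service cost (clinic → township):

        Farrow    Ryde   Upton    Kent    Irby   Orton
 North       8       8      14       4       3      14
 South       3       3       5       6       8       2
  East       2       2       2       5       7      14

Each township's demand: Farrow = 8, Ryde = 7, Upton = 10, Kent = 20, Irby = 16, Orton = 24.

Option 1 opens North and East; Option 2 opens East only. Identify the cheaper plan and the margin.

Option 1: {North, East}: Farrow→East 2·8=16, Ryde→East 2·7=14, Upton→East 2·10=20, Kent→North 4·20=80, Irby→North 3·16=48, Orton→North 14·24=336. Service 514; fixed 318; total 832.
Option 2: {East}: Farrow→East 2·8=16, Ryde→East 2·7=14, Upton→East 2·10=20, Kent→East 5·20=100, Irby→East 7·16=112, Orton→East 14·24=336. Service 598; fixed 232; total 830.
Difference: |832 − 830| = 2.

Option 2 is cheaper by 2.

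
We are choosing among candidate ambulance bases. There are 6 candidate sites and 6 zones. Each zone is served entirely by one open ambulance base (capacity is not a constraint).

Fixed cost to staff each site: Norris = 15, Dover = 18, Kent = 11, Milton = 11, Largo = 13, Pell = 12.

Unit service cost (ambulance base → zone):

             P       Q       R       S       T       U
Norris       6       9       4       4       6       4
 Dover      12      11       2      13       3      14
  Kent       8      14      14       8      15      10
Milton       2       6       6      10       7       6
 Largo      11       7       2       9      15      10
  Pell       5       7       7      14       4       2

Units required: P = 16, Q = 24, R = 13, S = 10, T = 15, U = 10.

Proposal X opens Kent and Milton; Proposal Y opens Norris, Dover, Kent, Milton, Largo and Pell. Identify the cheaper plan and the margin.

Proposal Y is cheaper by 134.

Proposal X: {Kent, Milton}: P→Milton 2·16=32, Q→Milton 6·24=144, R→Milton 6·13=78, S→Kent 8·10=80, T→Milton 7·15=105, U→Milton 6·10=60. Service 499; fixed 22; total 521.
Proposal Y: {Norris, Dover, Kent, Milton, Largo, Pell}: P→Milton 2·16=32, Q→Milton 6·24=144, R→Dover 2·13=26, S→Norris 4·10=40, T→Dover 3·15=45, U→Pell 2·10=20. Service 307; fixed 80; total 387.
Difference: |521 − 387| = 134.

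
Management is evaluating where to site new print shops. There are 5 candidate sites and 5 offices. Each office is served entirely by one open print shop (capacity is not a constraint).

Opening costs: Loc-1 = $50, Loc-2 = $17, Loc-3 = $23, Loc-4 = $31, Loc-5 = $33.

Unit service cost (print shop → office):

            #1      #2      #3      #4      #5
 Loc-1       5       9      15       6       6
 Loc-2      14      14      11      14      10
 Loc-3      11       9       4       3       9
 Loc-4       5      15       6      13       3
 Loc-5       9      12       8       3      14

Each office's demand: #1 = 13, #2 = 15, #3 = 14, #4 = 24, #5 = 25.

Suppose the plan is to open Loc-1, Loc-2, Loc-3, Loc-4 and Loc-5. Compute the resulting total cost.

Each office is assigned to its cheapest site among the open ones.
{Loc-1, Loc-2, Loc-3, Loc-4, Loc-5}: #1→Loc-1 5·13=65, #2→Loc-1 9·15=135, #3→Loc-3 4·14=56, #4→Loc-3 3·24=72, #5→Loc-4 3·25=75. Service 403; fixed 154; total 557.

Total cost: 557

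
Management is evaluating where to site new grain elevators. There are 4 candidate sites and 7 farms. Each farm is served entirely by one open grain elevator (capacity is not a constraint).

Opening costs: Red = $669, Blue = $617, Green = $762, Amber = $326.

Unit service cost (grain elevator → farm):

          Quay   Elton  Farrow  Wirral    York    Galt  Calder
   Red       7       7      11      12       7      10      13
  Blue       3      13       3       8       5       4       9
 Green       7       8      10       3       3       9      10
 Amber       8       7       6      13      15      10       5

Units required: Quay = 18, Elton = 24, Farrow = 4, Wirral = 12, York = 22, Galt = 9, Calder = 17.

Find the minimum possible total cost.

For any fixed open set, each farm goes to its cheapest open site; total = fixed + service.
{Amber}: Quay→Amber 8·18=144, Elton→Amber 7·24=168, Farrow→Amber 6·4=24, Wirral→Amber 13·12=156, York→Amber 15·22=330, Galt→Amber 10·9=90, Calder→Amber 5·17=85. Service 997; fixed 326; total 1323.
{Blue}: service 773 + fixed 617 = 1390
{Green}: service 711 + fixed 762 = 1473
{Red, Blue, Green, Amber}: Quay→Blue 3·18=54, Elton→Red 7·24=168, Farrow→Blue 3·4=12, Wirral→Green 3·12=36, York→Green 3·22=66, Galt→Blue 4·9=36, Calder→Amber 5·17=85. Service 457; fixed 2374; total 2831.
No other subset beats 1323.

Minimum total cost: 1323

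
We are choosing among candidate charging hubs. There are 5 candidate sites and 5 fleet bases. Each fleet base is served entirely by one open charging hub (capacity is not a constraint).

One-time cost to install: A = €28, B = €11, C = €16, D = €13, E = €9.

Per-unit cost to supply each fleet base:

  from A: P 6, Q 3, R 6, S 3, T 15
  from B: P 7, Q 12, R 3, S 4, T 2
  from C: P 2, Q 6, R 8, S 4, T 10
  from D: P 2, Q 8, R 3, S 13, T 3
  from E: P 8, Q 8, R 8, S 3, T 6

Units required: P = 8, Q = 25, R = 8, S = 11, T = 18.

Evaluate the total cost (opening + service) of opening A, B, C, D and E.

Each fleet base is assigned to its cheapest site among the open ones.
{A, B, C, D, E}: P→C 2·8=16, Q→A 3·25=75, R→B 3·8=24, S→A 3·11=33, T→B 2·18=36. Service 184; fixed 77; total 261.

Total cost: 261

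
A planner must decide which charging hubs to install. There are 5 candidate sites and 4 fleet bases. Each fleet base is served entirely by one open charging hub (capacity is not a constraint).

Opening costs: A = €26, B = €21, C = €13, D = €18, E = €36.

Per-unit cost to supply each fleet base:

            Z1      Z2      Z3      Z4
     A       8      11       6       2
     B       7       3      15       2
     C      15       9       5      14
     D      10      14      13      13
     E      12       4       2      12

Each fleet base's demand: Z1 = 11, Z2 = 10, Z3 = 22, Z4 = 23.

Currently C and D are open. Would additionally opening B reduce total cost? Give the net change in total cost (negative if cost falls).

Current service cost with {C, D}: 609.
Adding B: each fleet base re-picks its cheapest; new service cost 263, saving 346.
Extra fixed cost: 21. Net change = 21 − 346 = -325.
(Totals: 640 → 315.)

Yes — net change −325 (cost falls by 325).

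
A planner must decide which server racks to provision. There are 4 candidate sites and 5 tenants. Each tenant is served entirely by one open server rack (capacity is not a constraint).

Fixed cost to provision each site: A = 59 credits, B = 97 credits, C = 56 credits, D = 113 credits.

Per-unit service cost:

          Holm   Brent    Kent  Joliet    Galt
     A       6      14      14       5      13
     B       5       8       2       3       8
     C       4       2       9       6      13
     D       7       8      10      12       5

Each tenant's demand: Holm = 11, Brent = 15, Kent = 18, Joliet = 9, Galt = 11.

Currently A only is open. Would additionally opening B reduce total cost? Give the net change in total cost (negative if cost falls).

Yes — net change −293 (cost falls by 293).

Current service cost with {A}: 716.
Adding B: each tenant re-picks its cheapest; new service cost 326, saving 390.
Extra fixed cost: 97. Net change = 97 − 390 = -293.
(Totals: 775 → 482.)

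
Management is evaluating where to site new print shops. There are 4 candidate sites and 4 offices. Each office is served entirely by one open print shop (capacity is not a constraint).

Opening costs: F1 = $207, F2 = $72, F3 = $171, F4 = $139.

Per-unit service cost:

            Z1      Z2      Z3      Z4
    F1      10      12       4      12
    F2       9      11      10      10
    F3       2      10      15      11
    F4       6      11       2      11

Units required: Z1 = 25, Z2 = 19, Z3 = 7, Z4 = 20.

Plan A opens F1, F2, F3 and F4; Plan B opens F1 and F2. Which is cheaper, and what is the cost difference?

Plan A: {F1, F2, F3, F4}: Z1→F3 2·25=50, Z2→F3 10·19=190, Z3→F4 2·7=14, Z4→F2 10·20=200. Service 454; fixed 589; total 1043.
Plan B: {F1, F2}: Z1→F2 9·25=225, Z2→F2 11·19=209, Z3→F1 4·7=28, Z4→F2 10·20=200. Service 662; fixed 279; total 941.
Difference: |1043 − 941| = 102.

Plan B is cheaper by 102.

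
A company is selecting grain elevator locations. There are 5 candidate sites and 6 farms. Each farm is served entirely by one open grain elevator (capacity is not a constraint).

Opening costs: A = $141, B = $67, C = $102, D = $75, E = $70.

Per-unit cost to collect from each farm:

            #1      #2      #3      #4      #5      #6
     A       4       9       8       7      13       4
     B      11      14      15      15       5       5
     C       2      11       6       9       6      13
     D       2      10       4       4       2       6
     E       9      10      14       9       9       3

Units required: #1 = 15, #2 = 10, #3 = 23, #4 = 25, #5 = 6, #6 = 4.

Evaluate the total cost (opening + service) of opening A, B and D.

Each farm is assigned to its cheapest site among the open ones.
{A, B, D}: #1→D 2·15=30, #2→A 9·10=90, #3→D 4·23=92, #4→D 4·25=100, #5→D 2·6=12, #6→A 4·4=16. Service 340; fixed 283; total 623.

Total cost: 623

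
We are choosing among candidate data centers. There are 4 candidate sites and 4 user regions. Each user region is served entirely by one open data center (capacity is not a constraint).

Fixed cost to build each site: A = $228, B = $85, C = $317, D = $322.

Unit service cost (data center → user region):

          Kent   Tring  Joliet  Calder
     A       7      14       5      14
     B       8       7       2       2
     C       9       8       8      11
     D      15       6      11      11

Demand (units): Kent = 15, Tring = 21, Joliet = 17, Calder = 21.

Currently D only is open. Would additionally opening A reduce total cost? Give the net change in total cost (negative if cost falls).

No — net change +6 (cost rises by 6).

Current service cost with {D}: 769.
Adding A: each user region re-picks its cheapest; new service cost 547, saving 222.
Extra fixed cost: 228. Net change = 228 − 222 = 6.
(Totals: 1091 → 1097.)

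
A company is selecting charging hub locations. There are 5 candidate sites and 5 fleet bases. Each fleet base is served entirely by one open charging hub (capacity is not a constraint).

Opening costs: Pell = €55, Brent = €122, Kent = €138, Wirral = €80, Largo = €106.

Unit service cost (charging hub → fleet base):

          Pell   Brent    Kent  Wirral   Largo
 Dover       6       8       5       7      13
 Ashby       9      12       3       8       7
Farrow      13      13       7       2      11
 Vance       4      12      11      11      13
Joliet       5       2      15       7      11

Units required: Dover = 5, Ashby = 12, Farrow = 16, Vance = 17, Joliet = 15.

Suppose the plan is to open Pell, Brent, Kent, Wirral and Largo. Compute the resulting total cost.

Each fleet base is assigned to its cheapest site among the open ones.
{Pell, Brent, Kent, Wirral, Largo}: Dover→Kent 5·5=25, Ashby→Kent 3·12=36, Farrow→Wirral 2·16=32, Vance→Pell 4·17=68, Joliet→Brent 2·15=30. Service 191; fixed 501; total 692.

Total cost: 692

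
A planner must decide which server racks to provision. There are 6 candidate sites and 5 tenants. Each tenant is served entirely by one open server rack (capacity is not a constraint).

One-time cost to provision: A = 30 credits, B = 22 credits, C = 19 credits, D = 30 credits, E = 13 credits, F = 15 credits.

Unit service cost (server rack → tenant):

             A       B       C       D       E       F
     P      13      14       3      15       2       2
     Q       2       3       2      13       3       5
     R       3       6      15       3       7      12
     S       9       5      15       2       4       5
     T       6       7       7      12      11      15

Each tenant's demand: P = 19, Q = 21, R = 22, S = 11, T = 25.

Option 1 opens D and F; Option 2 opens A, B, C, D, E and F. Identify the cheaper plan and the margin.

Option 2 is cheaper by 129.

Option 1: {D, F}: P→F 2·19=38, Q→F 5·21=105, R→D 3·22=66, S→D 2·11=22, T→D 12·25=300. Service 531; fixed 45; total 576.
Option 2: {A, B, C, D, E, F}: P→E 2·19=38, Q→A 2·21=42, R→A 3·22=66, S→D 2·11=22, T→A 6·25=150. Service 318; fixed 129; total 447.
Difference: |576 − 447| = 129.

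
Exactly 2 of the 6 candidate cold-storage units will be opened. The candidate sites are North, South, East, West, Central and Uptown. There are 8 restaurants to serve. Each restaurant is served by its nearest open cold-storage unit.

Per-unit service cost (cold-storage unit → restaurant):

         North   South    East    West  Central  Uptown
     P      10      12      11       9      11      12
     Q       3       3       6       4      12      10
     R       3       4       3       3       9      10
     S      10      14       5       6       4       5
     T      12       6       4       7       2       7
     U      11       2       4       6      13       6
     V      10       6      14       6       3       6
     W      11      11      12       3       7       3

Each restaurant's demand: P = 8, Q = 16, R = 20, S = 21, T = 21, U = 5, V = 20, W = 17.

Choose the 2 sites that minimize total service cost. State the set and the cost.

Choose West and Central; total service cost 463.

With exactly 2 open, each restaurant uses its cheapest among the chosen.
{West, Central}: P→West 9·8=72, Q→West 4·16=64, R→West 3·20=60, S→Central 4·21=84, T→Central 2·21=42, U→West 6·5=30, V→Central 3·20=60, W→West 3·17=51. Service cost 463.
{South, Central}: service cost 531
{North, Central}: service cost 548
Among all 15 size-2 choices, {West, Central} is lowest.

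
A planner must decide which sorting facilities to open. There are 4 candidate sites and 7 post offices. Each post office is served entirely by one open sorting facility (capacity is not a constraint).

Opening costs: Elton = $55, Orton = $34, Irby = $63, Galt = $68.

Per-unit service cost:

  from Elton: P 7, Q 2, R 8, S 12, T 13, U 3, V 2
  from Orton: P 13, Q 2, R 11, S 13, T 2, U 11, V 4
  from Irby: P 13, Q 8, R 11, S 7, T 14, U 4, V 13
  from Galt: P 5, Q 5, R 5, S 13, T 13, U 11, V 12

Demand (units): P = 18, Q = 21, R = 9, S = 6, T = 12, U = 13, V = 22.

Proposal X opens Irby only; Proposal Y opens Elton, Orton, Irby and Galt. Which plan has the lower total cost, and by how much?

Proposal Y is cheaper by 566.

Proposal X: {Irby}: P→Irby 13·18=234, Q→Irby 8·21=168, R→Irby 11·9=99, S→Irby 7·6=42, T→Irby 14·12=168, U→Irby 4·13=52, V→Irby 13·22=286. Service 1049; fixed 63; total 1112.
Proposal Y: {Elton, Orton, Irby, Galt}: P→Galt 5·18=90, Q→Elton 2·21=42, R→Galt 5·9=45, S→Irby 7·6=42, T→Orton 2·12=24, U→Elton 3·13=39, V→Elton 2·22=44. Service 326; fixed 220; total 546.
Difference: |1112 − 546| = 566.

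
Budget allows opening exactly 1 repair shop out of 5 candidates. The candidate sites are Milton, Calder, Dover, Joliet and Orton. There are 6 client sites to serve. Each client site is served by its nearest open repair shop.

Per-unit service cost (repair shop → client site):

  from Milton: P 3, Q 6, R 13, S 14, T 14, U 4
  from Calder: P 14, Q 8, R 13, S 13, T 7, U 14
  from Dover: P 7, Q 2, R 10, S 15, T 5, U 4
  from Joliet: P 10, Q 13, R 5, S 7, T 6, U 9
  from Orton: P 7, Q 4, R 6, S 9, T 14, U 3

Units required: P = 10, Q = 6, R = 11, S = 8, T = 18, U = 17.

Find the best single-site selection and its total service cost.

With exactly 1 open, each client site uses its cheapest among the chosen.
{Dover}: P→Dover 7·10=70, Q→Dover 2·6=12, R→Dover 10·11=110, S→Dover 15·8=120, T→Dover 5·18=90, U→Dover 4·17=68. Service cost 470.
{Orton}: service cost 535
{Joliet}: service cost 550
Among all 5 size-1 choices, {Dover} is lowest.

Choose Dover only; total service cost 470.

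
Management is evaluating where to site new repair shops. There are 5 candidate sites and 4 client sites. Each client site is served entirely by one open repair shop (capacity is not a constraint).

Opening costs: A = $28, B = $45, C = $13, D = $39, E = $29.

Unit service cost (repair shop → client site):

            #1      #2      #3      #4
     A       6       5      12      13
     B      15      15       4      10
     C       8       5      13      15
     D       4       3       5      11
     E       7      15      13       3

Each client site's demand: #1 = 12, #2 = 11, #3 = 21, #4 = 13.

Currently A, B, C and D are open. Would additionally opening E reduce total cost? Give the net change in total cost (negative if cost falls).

Yes — net change −62 (cost falls by 62).

Current service cost with {A, B, C, D}: 295.
Adding E: each client site re-picks its cheapest; new service cost 204, saving 91.
Extra fixed cost: 29. Net change = 29 − 91 = -62.
(Totals: 420 → 358.)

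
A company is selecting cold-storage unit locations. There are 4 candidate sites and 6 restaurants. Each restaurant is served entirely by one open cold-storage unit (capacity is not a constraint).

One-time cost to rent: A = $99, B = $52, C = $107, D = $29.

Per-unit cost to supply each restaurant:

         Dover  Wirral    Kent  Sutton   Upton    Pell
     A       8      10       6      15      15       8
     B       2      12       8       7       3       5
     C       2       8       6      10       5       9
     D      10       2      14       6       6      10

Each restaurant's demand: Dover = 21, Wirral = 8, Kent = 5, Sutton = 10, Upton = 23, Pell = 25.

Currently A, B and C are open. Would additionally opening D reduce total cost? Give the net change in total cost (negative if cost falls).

Current service cost with {A, B, C}: 400.
Adding D: each restaurant re-picks its cheapest; new service cost 342, saving 58.
Extra fixed cost: 29. Net change = 29 − 58 = -29.
(Totals: 658 → 629.)

Yes — net change −29 (cost falls by 29).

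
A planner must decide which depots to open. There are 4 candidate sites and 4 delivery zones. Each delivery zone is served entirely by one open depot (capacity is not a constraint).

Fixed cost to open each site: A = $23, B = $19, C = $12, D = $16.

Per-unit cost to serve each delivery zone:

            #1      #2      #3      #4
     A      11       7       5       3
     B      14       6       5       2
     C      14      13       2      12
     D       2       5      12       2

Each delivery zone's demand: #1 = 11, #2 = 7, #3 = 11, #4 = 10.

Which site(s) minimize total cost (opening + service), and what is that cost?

Open C and D; minimum total cost 127.

For any fixed open set, each delivery zone goes to its cheapest open site; total = fixed + service.
{C, D}: #1→D 2·11=22, #2→D 5·7=35, #3→C 2·11=22, #4→D 2·10=20. Service 99; fixed 28; total 127.
{B, C, D}: service 99 + fixed 47 = 146
{A, C, D}: service 99 + fixed 51 = 150
{A, B, C, D}: #1→D 2·11=22, #2→D 5·7=35, #3→C 2·11=22, #4→B 2·10=20. Service 99; fixed 70; total 169.
No other subset beats 127.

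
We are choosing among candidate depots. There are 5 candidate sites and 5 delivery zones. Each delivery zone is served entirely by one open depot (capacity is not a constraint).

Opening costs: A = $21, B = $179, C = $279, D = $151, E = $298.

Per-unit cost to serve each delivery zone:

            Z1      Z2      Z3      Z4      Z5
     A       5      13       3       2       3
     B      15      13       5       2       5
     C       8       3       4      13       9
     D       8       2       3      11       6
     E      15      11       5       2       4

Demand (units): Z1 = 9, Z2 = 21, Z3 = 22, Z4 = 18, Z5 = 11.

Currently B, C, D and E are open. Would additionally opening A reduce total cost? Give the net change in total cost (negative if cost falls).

Current service cost with {B, C, D, E}: 260.
Adding A: each delivery zone re-picks its cheapest; new service cost 222, saving 38.
Extra fixed cost: 21. Net change = 21 − 38 = -17.
(Totals: 1167 → 1150.)

Yes — net change −17 (cost falls by 17).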